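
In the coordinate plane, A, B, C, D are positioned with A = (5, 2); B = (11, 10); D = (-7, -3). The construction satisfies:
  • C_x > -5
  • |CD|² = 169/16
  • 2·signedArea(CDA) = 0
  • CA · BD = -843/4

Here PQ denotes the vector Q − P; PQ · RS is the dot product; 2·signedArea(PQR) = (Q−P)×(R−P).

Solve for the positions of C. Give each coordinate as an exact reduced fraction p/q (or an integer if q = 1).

C = (-4, -7/4)

1. C_x = -4  [2·signedArea(CDA) = 0 ∩ CA · BD = -843/4]
2. C_y = -7/4  [2·signedArea(CDA) = 0 ∩ CA · BD = -843/4]
   → C = (-4, -7/4)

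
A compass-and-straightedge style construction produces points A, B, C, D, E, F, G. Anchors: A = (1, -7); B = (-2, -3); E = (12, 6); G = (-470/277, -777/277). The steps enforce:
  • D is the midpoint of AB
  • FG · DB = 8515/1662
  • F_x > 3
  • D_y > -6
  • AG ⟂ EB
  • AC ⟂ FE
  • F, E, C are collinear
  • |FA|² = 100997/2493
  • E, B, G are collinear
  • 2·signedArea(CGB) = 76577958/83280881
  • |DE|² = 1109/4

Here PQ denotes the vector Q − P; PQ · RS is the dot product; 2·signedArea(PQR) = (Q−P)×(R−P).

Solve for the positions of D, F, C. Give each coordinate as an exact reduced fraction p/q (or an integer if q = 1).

1. D_x = -1/2  [D is the midpoint of AB]
2. D_y = -5  [D is the midpoint of AB]
   → D = (-1/2, -5)
3. F_x = 3131/831  [line 3/2·x + -2·y + -13609/1662 = 0 ∩ |FA|² = 100997/2493]
4. F_y = -1054/831  [line 3/2·x + -2·y + -13609/1662 = 0 ∩ |FA|² = 100997/2493]
   → F = (3131/831, -1054/831)
5. C_x = -52576839/83280881  [F, E, C are collinear ∩ AC ⟂ FE]
6. C_y = -429091554/83280881  [F, E, C are collinear ∩ AC ⟂ FE]
   → C = (-52576839/83280881, -429091554/83280881)

C = (-52576839/83280881, -429091554/83280881)
D = (-1/2, -5)
F = (3131/831, -1054/831)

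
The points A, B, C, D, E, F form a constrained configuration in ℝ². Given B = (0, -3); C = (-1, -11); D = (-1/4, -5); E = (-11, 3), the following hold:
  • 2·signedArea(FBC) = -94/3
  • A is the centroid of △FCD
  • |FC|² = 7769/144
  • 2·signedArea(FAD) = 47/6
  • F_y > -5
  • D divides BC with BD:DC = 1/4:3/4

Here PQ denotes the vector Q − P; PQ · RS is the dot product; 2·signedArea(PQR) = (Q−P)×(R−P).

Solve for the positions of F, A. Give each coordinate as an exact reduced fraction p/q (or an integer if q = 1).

A = (-16/9, -61/9)
F = (-49/12, -13/3)

1. F_x = -49/12  [line 8·x + -1·y + 85/3 = 0 ∩ |FC|² = 7769/144]
2. F_y = -13/3  [line 8·x + -1·y + 85/3 = 0 ∩ |FC|² = 7769/144]
   → F = (-49/12, -13/3)
3. A_x = -16/9  [2·signedArea(FAD) = 47/6 ∩ A is the centroid of △FCD]
4. A_y = -61/9  [2·signedArea(FAD) = 47/6 ∩ A is the centroid of △FCD]
   → A = (-16/9, -61/9)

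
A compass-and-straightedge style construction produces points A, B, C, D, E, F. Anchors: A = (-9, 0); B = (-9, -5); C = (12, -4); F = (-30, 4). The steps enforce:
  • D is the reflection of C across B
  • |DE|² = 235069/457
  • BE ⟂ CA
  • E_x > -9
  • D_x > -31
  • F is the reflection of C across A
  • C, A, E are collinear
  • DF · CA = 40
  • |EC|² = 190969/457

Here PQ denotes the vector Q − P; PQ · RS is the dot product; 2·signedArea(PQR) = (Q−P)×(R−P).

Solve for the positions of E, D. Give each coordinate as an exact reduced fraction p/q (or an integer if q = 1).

D = (-30, -6)
E = (-3693/457, -80/457)

1. E_x = -3693/457  [C, A, E are collinear ∩ BE ⟂ CA]
2. E_y = -80/457  [C, A, E are collinear ∩ BE ⟂ CA]
   → E = (-3693/457, -80/457)
3. D_x = -30  [D is the reflection of C across B]
4. D_y = -6  [D is the reflection of C across B]
   → D = (-30, -6)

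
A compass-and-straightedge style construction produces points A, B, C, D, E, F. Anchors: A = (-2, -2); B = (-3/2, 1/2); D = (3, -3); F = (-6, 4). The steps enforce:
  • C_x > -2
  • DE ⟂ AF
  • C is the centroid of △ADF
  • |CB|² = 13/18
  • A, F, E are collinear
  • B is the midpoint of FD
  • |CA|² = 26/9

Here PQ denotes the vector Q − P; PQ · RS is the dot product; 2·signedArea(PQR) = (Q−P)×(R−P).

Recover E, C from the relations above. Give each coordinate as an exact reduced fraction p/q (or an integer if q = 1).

1. E_x = 0  [A, F, E are collinear ∩ DE ⟂ AF]
2. E_y = -5  [A, F, E are collinear ∩ DE ⟂ AF]
   → E = (0, -5)
3. C_x = -5/3  [C is the centroid of △ADF]
4. C_y = -1/3  [C is the centroid of △ADF]
   → C = (-5/3, -1/3)

C = (-5/3, -1/3)
E = (0, -5)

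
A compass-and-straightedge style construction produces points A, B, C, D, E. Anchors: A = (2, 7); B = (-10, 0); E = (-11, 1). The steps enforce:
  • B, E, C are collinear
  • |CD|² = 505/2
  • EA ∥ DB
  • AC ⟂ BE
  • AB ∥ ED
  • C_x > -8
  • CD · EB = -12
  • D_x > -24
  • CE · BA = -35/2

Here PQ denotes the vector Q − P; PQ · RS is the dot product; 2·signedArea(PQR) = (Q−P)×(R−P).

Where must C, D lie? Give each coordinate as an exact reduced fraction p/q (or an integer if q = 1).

C = (-15/2, -5/2)
D = (-23, -6)

1. C_x = -15/2  [B, E, C are collinear ∩ AC ⟂ BE]
2. C_y = -5/2  [B, E, C are collinear ∩ AC ⟂ BE]
   → C = (-15/2, -5/2)
3. D_x = -23  [EA ∥ DB ∩ AB ∥ ED]
4. D_y = -6  [EA ∥ DB ∩ AB ∥ ED]
   → D = (-23, -6)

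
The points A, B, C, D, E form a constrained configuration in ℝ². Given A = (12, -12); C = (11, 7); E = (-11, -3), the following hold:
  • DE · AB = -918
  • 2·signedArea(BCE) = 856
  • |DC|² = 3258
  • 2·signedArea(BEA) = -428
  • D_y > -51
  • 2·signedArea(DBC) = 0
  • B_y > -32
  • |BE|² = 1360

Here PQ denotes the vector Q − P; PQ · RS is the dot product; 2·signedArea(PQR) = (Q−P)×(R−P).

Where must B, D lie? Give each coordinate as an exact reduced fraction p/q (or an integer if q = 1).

1. B_x = 13  [2·signedArea(BEA) = -428 ∩ 2·signedArea(BCE) = 856]
2. B_y = -31  [2·signedArea(BEA) = -428 ∩ 2·signedArea(BCE) = 856]
   → B = (13, -31)
3. D_x = 14  [2·signedArea(DBC) = 0 ∩ DE · AB = -918]
4. D_y = -50  [2·signedArea(DBC) = 0 ∩ DE · AB = -918]
   → D = (14, -50)

B = (13, -31)
D = (14, -50)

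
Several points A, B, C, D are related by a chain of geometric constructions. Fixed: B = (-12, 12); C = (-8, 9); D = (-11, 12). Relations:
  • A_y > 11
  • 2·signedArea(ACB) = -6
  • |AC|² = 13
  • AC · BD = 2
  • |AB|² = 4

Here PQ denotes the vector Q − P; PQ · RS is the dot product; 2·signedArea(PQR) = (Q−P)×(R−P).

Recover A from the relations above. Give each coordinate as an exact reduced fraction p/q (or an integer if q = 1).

A = (-10, 12)

1. A_x = -10  [AC · BD = 2 ∩ 2·signedArea(ACB) = -6]
2. A_y = 12  [AC · BD = 2 ∩ 2·signedArea(ACB) = -6]
   → A = (-10, 12)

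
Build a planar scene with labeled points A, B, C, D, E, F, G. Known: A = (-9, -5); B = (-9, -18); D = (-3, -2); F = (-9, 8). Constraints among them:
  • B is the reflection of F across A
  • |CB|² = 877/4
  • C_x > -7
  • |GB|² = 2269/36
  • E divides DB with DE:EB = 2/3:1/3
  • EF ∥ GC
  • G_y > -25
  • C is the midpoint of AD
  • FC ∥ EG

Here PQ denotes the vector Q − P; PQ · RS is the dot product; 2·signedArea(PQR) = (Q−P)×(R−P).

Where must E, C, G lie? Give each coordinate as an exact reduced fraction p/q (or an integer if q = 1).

1. E_x = -7  [E divides DB with DE:EB = 2/3:1/3]
2. E_y = -38/3  [E divides DB with DE:EB = 2/3:1/3]
   → E = (-7, -38/3)
3. C_x = -6  [C is the midpoint of AD]
4. C_y = -7/2  [C is the midpoint of AD]
   → C = (-6, -7/2)
5. G_x = -4  [EF ∥ GC ∩ FC ∥ EG]
6. G_y = -145/6  [EF ∥ GC ∩ FC ∥ EG]
   → G = (-4, -145/6)

C = (-6, -7/2)
E = (-7, -38/3)
G = (-4, -145/6)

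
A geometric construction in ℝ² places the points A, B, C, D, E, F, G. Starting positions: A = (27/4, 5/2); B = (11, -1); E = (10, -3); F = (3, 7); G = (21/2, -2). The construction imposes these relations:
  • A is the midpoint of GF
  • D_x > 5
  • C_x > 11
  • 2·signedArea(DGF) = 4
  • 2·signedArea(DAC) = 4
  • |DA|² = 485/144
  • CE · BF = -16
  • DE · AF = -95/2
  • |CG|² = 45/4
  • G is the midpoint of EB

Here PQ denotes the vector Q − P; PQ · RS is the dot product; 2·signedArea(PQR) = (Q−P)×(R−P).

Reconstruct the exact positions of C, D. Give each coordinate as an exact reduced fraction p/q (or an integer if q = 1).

C = (12, 1)
D = (16/3, 11/3)

1. C_x = 12  [line 8·x + -8·y + -88 = 0 ∩ |CG|² = 45/4]
2. C_y = 1  [line 8·x + -8·y + -88 = 0 ∩ |CG|² = 45/4]
   → C = (12, 1)
3. D_x = 16/3  [DE · AF = -95/2 ∩ 2·signedArea(DAC) = 4]
4. D_y = 11/3  [DE · AF = -95/2 ∩ 2·signedArea(DAC) = 4]
   → D = (16/3, 11/3)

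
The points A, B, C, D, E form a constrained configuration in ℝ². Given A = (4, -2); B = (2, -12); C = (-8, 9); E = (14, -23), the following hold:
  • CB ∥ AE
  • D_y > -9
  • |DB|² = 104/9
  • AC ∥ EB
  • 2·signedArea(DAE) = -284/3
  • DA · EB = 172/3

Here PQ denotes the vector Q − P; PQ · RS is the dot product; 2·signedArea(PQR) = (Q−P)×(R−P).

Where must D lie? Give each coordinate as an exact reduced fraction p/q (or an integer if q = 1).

D = (8/3, -26/3)

1. D_x = 8/3  [2·signedArea(DAE) = -284/3 ∩ DA · EB = 172/3]
2. D_y = -26/3  [2·signedArea(DAE) = -284/3 ∩ DA · EB = 172/3]
   → D = (8/3, -26/3)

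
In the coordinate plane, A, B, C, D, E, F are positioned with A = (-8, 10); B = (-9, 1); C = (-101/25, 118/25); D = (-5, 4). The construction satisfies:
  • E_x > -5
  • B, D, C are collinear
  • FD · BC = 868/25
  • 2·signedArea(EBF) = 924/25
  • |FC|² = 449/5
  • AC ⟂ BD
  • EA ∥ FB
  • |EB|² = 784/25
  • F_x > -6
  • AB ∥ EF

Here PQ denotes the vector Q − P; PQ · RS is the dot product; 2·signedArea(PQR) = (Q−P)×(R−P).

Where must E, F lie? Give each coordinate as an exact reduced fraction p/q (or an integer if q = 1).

E = (-113/25, 109/25)
F = (-138/25, -116/25)

1. F_x = -138/25  [line -124/25·x + -93/25·y + -1116/25 = 0 ∩ |FC|² = 449/5]
2. F_y = -116/25  [line -124/25·x + -93/25·y + -1116/25 = 0 ∩ |FC|² = 449/5]
   → F = (-138/25, -116/25)
3. E_x = -113/25  [2·signedArea(EBF) = 924/25 ∩ AB ∥ EF]
4. E_y = 109/25  [2·signedArea(EBF) = 924/25 ∩ AB ∥ EF]
   → E = (-113/25, 109/25)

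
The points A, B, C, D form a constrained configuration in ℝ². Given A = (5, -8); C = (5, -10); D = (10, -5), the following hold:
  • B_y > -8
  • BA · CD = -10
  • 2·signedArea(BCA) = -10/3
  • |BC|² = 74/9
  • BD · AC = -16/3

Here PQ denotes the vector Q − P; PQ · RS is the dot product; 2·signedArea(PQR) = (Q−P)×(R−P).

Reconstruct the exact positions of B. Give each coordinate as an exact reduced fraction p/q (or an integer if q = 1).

1. B_x = 20/3  [BA · CD = -10 ∩ 2·signedArea(BCA) = -10/3]
2. B_y = -23/3  [BA · CD = -10 ∩ 2·signedArea(BCA) = -10/3]
   → B = (20/3, -23/3)

B = (20/3, -23/3)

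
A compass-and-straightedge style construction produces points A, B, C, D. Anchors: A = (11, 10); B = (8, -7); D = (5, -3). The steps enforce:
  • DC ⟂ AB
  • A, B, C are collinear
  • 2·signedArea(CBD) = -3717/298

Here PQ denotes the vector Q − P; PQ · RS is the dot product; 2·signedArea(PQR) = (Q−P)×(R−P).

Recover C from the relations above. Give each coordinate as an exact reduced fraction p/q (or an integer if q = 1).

1. C_x = 2561/298  [A, B, C are collinear ∩ DC ⟂ AB]
2. C_y = -1083/298  [A, B, C are collinear ∩ DC ⟂ AB]
   → C = (2561/298, -1083/298)

C = (2561/298, -1083/298)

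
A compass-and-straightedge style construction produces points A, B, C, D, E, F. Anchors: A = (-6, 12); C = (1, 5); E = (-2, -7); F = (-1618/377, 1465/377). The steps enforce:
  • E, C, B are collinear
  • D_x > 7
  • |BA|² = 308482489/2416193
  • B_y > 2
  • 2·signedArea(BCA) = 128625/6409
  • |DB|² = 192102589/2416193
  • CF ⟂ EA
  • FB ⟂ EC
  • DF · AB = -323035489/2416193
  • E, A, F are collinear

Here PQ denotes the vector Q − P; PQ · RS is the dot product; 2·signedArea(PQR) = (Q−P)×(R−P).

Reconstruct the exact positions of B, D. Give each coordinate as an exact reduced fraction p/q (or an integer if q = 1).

B = (2734/6409, 17345/6409)
D = (8, -2)

1. B_x = 2734/6409  [E, C, B are collinear ∩ FB ⟂ EC]
2. B_y = 17345/6409  [E, C, B are collinear ∩ FB ⟂ EC]
   → B = (2734/6409, 17345/6409)
3. D_x = 8  [line -41188/6409·x + 59563/6409·y + 70 = 0 ∩ |DB|² = 192102589/2416193]
4. D_y = -2  [line -41188/6409·x + 59563/6409·y + 70 = 0 ∩ |DB|² = 192102589/2416193]
   → D = (8, -2)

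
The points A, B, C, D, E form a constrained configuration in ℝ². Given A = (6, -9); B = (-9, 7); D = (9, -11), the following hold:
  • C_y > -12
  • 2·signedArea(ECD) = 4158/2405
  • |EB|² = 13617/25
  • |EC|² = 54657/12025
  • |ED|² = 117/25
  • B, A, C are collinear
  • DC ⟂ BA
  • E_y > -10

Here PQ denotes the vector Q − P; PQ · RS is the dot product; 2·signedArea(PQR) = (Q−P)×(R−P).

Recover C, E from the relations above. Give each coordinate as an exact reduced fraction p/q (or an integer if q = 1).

1. C_x = 4041/481  [B, A, C are collinear ∩ DC ⟂ BA]
2. C_y = -5561/481  [B, A, C are collinear ∩ DC ⟂ BA]
   → C = (4041/481, -5561/481)
3. E_x = 36/5  [line -270/481·x + 288/481·y + 23832/2405 = 0 ∩ |EB|² = 13617/25]
4. E_y = -49/5  [line -270/481·x + 288/481·y + 23832/2405 = 0 ∩ |EB|² = 13617/25]
   → E = (36/5, -49/5)

C = (4041/481, -5561/481)
E = (36/5, -49/5)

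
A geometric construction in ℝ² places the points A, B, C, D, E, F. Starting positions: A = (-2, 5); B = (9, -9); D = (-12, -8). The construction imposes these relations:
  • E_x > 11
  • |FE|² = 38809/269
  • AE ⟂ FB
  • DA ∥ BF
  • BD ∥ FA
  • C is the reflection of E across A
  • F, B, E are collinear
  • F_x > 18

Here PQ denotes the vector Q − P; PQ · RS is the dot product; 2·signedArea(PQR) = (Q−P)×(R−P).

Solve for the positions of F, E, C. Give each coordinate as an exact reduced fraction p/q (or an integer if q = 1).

1. F_x = 19  [BD ∥ FA ∩ DA ∥ BF]
2. F_y = 4  [BD ∥ FA ∩ DA ∥ BF]
   → F = (19, 4)
3. E_x = 3141/269  [F, B, E are collinear ∩ AE ⟂ FB]
4. E_y = -1485/269  [F, B, E are collinear ∩ AE ⟂ FB]
   → E = (3141/269, -1485/269)
5. C_x = -4217/269  [C is the reflection of E across A]
6. C_y = 4175/269  [C is the reflection of E across A]
   → C = (-4217/269, 4175/269)

C = (-4217/269, 4175/269)
E = (3141/269, -1485/269)
F = (19, 4)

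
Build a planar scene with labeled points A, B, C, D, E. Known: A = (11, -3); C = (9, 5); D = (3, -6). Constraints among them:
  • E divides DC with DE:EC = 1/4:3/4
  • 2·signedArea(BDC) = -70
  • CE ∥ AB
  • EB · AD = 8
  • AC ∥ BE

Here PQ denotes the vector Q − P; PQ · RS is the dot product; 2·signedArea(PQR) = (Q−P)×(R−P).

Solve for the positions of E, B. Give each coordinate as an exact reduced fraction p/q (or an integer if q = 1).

B = (13/2, -45/4)
E = (9/2, -13/4)

1. E_x = 9/2  [E divides DC with DE:EC = 1/4:3/4]
2. E_y = -13/4  [E divides DC with DE:EC = 1/4:3/4]
   → E = (9/2, -13/4)
3. B_x = 13/2  [AC ∥ BE ∩ CE ∥ AB]
4. B_y = -45/4  [AC ∥ BE ∩ CE ∥ AB]
   → B = (13/2, -45/4)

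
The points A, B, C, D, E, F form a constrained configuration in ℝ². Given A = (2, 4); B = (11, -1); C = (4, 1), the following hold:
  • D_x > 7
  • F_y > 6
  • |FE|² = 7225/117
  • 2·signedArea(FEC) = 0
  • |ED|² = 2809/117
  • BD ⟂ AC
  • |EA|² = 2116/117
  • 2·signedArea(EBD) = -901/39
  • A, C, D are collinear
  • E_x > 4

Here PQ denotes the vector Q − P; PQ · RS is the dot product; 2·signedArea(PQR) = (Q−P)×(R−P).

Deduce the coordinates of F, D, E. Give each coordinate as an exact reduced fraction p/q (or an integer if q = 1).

1. D_x = 92/13  [A, C, D are collinear ∩ BD ⟂ AC]
2. D_y = -47/13  [A, C, D are collinear ∩ BD ⟂ AC]
   → D = (92/13, -47/13)
3. E_x = 170/39  [line 34/13·x + -51/13·y + -374/39 = 0 ∩ |ED|² = 2809/117]
4. E_y = 6/13  [line 34/13·x + -51/13·y + -374/39 = 0 ∩ |ED|² = 2809/117]
   → E = (170/39, 6/13)
5. F_x = 0  [line -7/13·x + -14/39·y + 98/39 = 0 ∩ |FE|² = 7225/117]
6. F_y = 7  [line -7/13·x + -14/39·y + 98/39 = 0 ∩ |FE|² = 7225/117]
   → F = (0, 7)

D = (92/13, -47/13)
E = (170/39, 6/13)
F = (0, 7)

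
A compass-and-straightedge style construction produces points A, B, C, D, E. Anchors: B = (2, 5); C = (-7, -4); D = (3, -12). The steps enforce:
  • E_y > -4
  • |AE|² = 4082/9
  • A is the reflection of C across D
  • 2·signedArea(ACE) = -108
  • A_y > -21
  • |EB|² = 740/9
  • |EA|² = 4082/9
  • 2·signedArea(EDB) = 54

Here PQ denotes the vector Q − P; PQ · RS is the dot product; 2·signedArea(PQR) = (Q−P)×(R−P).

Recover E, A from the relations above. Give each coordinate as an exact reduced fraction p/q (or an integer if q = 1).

A = (13, -20)
E = (-2/3, -11/3)

1. A_x = 13  [A is the reflection of C across D]
2. A_y = -20  [A is the reflection of C across D]
   → A = (13, -20)
3. E_x = -2/3  [2·signedArea(EDB) = 54 ∩ 2·signedArea(ACE) = -108]
4. E_y = -11/3  [2·signedArea(EDB) = 54 ∩ 2·signedArea(ACE) = -108]
   → E = (-2/3, -11/3)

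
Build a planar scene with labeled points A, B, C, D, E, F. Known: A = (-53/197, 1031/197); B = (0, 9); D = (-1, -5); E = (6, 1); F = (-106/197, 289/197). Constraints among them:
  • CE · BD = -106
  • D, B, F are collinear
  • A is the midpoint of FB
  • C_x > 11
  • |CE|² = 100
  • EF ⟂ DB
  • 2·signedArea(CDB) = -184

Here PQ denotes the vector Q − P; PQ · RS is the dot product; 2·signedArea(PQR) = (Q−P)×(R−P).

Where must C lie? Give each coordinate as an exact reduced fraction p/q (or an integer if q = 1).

C = (12, -7)

1. C_x = 12  [2·signedArea(CDB) = -184 ∩ CE · BD = -106]
2. C_y = -7  [2·signedArea(CDB) = -184 ∩ CE · BD = -106]
   → C = (12, -7)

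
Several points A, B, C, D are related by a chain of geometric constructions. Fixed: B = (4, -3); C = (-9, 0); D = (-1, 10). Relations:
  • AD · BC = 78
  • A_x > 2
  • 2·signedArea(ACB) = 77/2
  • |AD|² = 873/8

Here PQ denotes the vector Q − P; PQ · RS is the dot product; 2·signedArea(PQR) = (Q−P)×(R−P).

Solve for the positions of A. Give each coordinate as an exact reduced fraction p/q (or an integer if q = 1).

1. A_x = 11/4  [2·signedArea(ACB) = 77/2 ∩ AD · BC = 78]
2. A_y = 1/4  [2·signedArea(ACB) = 77/2 ∩ AD · BC = 78]
   → A = (11/4, 1/4)

A = (11/4, 1/4)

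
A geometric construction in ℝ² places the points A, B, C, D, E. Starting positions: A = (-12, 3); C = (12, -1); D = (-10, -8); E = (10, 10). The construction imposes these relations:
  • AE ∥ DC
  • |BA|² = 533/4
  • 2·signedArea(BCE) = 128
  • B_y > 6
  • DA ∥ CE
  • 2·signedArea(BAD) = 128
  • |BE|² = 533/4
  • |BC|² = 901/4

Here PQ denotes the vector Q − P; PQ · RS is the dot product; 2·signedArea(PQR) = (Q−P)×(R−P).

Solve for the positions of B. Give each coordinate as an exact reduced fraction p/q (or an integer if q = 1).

B = (-1, 13/2)

1. B_x = -1  [line 11·x + 2·y + -2 = 0 ∩ |BA|² = 533/4]
2. B_y = 13/2  [line 11·x + 2·y + -2 = 0 ∩ |BA|² = 533/4]
   → B = (-1, 13/2)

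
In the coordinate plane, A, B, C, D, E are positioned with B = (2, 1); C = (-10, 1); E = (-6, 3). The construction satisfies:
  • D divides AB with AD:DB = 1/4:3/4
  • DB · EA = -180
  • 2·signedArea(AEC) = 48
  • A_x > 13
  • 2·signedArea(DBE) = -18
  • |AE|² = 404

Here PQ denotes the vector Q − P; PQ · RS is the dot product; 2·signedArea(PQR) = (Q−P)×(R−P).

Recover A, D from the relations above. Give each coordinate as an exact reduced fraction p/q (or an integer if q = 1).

A = (14, 1)
D = (11, 1)

1. A_x = 14  [line 2·x + -4·y + -24 = 0 ∩ |AE|² = 404]
2. A_y = 1  [line 2·x + -4·y + -24 = 0 ∩ |AE|² = 404]
   → A = (14, 1)
3. D_x = 11  [D divides AB with AD:DB = 1/4:3/4]
4. D_y = 1  [D divides AB with AD:DB = 1/4:3/4]
   → D = (11, 1)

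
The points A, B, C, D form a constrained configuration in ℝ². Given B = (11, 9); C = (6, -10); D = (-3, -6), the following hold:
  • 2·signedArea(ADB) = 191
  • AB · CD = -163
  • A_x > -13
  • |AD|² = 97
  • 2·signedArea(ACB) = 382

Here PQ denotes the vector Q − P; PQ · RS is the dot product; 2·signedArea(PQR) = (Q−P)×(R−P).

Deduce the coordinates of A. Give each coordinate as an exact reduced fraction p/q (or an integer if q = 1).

1. A_x = -12  [2·signedArea(ADB) = 191 ∩ 2·signedArea(ACB) = 382]
2. A_y = -2  [2·signedArea(ADB) = 191 ∩ 2·signedArea(ACB) = 382]
   → A = (-12, -2)

A = (-12, -2)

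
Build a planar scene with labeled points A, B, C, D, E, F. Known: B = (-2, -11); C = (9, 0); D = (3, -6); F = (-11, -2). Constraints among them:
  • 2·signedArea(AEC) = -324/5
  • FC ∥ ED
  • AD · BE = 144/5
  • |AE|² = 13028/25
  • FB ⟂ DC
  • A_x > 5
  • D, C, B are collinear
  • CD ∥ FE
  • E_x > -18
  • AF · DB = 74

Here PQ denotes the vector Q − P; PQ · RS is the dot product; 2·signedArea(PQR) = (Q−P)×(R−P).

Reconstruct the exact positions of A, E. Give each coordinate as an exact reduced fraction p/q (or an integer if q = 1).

1. E_x = -17  [FC ∥ ED ∩ CD ∥ FE]
2. E_y = -8  [FC ∥ ED ∩ CD ∥ FE]
   → E = (-17, -8)
3. A_x = 27/5  [AD · BE = 144/5 ∩ 2·signedArea(AEC) = -324/5]
4. A_y = -18/5  [AD · BE = 144/5 ∩ 2·signedArea(AEC) = -324/5]
   → A = (27/5, -18/5)

A = (27/5, -18/5)
E = (-17, -8)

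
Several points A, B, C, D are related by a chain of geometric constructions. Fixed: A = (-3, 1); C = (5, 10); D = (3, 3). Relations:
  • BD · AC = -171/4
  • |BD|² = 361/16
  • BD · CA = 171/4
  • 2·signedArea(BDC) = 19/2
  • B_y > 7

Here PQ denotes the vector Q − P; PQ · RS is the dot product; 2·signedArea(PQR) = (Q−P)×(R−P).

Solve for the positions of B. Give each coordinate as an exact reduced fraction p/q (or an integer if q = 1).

B = (3, 31/4)

1. B_x = 3  [BD · AC = -171/4 ∩ 2·signedArea(BDC) = 19/2]
2. B_y = 31/4  [BD · AC = -171/4 ∩ 2·signedArea(BDC) = 19/2]
   → B = (3, 31/4)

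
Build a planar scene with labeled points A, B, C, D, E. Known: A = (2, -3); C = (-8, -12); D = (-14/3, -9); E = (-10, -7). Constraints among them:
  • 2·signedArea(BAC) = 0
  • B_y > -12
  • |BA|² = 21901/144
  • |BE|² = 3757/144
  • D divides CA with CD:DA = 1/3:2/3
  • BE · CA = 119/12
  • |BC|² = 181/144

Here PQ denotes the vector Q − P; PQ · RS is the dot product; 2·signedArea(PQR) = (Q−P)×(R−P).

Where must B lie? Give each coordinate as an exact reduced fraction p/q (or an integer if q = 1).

B = (-43/6, -45/4)

1. B_x = -43/6  [2·signedArea(BAC) = 0 ∩ BE · CA = 119/12]
2. B_y = -45/4  [2·signedArea(BAC) = 0 ∩ BE · CA = 119/12]
   → B = (-43/6, -45/4)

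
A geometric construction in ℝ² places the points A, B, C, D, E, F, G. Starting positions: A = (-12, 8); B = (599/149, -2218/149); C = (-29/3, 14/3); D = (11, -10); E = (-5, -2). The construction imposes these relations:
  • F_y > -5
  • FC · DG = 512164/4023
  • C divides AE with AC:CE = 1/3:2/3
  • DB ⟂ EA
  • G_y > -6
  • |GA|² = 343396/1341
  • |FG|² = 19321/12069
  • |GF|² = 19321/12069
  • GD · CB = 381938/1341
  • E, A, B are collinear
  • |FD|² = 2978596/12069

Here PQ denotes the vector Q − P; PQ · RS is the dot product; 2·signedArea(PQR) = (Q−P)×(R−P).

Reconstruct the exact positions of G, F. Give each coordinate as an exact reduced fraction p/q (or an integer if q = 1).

1. G_x = -1262/447  [line -6118/447·x + 8740/447·y + 82156/1341 = 0 ∩ |GA|² = 343396/1341]
2. G_y = -2284/447  [line -6118/447·x + 8740/447·y + 82156/1341 = 0 ∩ |GA|² = 343396/1341]
   → G = (-1262/447, -2284/447)
3. F_x = -4759/1341  [line 6179/447·x + -2186/447·y + 117221/4023 = 0 ∩ |GF|² = 19321/12069]
4. F_y = -5462/1341  [line 6179/447·x + -2186/447·y + 117221/4023 = 0 ∩ |GF|² = 19321/12069]
   → F = (-4759/1341, -5462/1341)

F = (-4759/1341, -5462/1341)
G = (-1262/447, -2284/447)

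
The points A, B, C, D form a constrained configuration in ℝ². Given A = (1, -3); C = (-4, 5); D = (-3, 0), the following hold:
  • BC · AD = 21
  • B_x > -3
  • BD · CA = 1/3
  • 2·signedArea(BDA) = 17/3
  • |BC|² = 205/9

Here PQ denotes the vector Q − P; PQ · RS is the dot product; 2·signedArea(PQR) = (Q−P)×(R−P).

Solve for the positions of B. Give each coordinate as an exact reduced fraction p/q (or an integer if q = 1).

B = (-2, 2/3)

1. B_x = -2  [BC · AD = 21 ∩ BD · CA = 1/3]
2. B_y = 2/3  [BC · AD = 21 ∩ BD · CA = 1/3]
   → B = (-2, 2/3)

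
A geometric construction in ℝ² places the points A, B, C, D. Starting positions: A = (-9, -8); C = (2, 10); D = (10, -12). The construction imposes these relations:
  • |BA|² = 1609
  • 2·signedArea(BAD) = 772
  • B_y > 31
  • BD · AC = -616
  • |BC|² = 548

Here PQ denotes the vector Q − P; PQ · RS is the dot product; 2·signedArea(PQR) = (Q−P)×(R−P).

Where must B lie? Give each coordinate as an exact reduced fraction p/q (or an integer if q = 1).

B = (-6, 32)

1. B_x = -6  [BD · AC = -616 ∩ 2·signedArea(BAD) = 772]
2. B_y = 32  [BD · AC = -616 ∩ 2·signedArea(BAD) = 772]
   → B = (-6, 32)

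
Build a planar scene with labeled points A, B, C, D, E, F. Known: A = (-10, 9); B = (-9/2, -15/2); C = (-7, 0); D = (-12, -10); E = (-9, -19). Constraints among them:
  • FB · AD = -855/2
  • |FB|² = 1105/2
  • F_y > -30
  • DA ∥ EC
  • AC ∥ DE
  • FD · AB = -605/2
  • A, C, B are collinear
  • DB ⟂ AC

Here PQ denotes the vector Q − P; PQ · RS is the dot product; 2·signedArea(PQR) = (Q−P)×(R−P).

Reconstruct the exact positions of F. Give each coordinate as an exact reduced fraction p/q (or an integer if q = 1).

1. F_x = -14  [FD · AB = -605/2 ∩ FB · AD = -855/2]
2. F_y = -29  [FD · AB = -605/2 ∩ FB · AD = -855/2]
   → F = (-14, -29)

F = (-14, -29)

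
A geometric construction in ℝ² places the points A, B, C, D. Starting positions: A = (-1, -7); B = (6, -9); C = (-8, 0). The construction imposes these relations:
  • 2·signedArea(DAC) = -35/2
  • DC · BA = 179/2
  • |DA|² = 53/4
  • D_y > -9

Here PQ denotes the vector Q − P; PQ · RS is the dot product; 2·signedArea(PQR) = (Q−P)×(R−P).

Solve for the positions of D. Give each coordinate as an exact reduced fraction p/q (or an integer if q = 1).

1. D_x = 5/2  [DC · BA = 179/2 ∩ 2·signedArea(DAC) = -35/2]
2. D_y = -8  [DC · BA = 179/2 ∩ 2·signedArea(DAC) = -35/2]
   → D = (5/2, -8)

D = (5/2, -8)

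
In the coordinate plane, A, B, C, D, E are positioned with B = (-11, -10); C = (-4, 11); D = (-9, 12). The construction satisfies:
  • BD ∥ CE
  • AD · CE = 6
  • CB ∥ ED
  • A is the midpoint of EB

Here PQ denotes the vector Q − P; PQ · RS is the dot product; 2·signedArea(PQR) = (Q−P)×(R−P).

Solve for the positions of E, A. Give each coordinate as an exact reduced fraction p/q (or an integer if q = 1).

1. E_x = -2  [CB ∥ ED ∩ BD ∥ CE]
2. E_y = 33  [CB ∥ ED ∩ BD ∥ CE]
   → E = (-2, 33)
3. A_x = -13/2  [A is the midpoint of EB]
4. A_y = 23/2  [A is the midpoint of EB]
   → A = (-13/2, 23/2)

A = (-13/2, 23/2)
E = (-2, 33)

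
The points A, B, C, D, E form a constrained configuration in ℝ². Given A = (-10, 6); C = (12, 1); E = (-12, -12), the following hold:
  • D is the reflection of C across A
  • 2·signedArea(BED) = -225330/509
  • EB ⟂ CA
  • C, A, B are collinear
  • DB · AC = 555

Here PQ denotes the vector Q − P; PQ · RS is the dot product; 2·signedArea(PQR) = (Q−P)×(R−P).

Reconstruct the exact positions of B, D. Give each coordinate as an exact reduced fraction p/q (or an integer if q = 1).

B = (-4078/509, 2824/509)
D = (-32, 11)

1. B_x = -4078/509  [C, A, B are collinear ∩ EB ⟂ CA]
2. B_y = 2824/509  [C, A, B are collinear ∩ EB ⟂ CA]
   → B = (-4078/509, 2824/509)
3. D_x = -32  [D is the reflection of C across A]
4. D_y = 11  [D is the reflection of C across A]
   → D = (-32, 11)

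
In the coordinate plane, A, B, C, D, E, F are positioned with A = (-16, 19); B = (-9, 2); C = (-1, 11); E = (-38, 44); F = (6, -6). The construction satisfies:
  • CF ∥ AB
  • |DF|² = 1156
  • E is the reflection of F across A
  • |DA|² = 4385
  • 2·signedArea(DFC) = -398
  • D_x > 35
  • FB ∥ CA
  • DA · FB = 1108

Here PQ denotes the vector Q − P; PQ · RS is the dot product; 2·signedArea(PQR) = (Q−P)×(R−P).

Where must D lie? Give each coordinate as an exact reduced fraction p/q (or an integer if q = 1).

D = (36, -22)

1. D_x = 36  [DA · FB = 1108 ∩ 2·signedArea(DFC) = -398]
2. D_y = -22  [DA · FB = 1108 ∩ 2·signedArea(DFC) = -398]
   → D = (36, -22)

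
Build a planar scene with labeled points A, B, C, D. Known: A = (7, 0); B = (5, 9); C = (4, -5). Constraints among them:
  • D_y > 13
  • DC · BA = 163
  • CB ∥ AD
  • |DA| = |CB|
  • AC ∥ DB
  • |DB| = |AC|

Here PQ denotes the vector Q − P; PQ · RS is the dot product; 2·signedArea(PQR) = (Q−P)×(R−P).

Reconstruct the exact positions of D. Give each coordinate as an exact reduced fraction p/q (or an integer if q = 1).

1. D_x = 8  [AC ∥ DB ∩ CB ∥ AD]
2. D_y = 14  [AC ∥ DB ∩ CB ∥ AD]
   → D = (8, 14)

D = (8, 14)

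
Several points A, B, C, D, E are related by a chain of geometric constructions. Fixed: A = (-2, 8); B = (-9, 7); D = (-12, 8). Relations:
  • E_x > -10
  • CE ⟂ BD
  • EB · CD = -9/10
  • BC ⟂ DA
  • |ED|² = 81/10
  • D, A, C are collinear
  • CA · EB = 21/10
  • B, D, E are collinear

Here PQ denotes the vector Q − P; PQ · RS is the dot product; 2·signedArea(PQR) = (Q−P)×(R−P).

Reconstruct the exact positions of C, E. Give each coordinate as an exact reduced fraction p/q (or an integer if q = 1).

C = (-9, 8)
E = (-93/10, 71/10)

1. C_x = -9  [D, A, C are collinear ∩ BC ⟂ DA]
2. C_y = 8  [D, A, C are collinear ∩ BC ⟂ DA]
   → C = (-9, 8)
3. E_x = -93/10  [B, D, E are collinear ∩ CE ⟂ BD]
4. E_y = 71/10  [B, D, E are collinear ∩ CE ⟂ BD]
   → E = (-93/10, 71/10)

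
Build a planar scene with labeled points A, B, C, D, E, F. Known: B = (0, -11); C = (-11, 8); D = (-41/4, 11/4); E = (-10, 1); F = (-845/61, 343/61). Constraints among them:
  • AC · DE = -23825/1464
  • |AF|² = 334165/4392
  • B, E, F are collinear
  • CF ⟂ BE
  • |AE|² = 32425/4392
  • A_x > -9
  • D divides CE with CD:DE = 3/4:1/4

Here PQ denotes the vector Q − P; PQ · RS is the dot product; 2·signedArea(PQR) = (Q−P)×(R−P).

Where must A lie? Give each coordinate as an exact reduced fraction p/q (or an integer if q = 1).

A = (-5881/732, -641/732)

1. A_x = -5881/732  [line -1/4·x + 7/4·y + -697/1464 = 0 ∩ |AF|² = 334165/4392]
2. A_y = -641/732  [line -1/4·x + 7/4·y + -697/1464 = 0 ∩ |AF|² = 334165/4392]
   → A = (-5881/732, -641/732)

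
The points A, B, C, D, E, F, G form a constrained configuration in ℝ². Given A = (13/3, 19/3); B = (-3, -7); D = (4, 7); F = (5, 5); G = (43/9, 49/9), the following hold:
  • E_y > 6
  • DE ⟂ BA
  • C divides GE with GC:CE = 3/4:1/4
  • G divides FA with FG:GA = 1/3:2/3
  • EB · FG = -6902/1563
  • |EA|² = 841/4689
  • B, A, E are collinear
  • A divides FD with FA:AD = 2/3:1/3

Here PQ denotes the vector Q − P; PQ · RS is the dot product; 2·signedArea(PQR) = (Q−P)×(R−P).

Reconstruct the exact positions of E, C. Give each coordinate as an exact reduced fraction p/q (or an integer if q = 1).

C = (86231/18756, 29960/4689)
E = (2364/521, 3493/521)

1. E_x = 2364/521  [B, A, E are collinear ∩ DE ⟂ BA]
2. E_y = 3493/521  [B, A, E are collinear ∩ DE ⟂ BA]
   → E = (2364/521, 3493/521)
3. C_x = 86231/18756  [C divides GE with GC:CE = 3/4:1/4]
4. C_y = 29960/4689  [C divides GE with GC:CE = 3/4:1/4]
   → C = (86231/18756, 29960/4689)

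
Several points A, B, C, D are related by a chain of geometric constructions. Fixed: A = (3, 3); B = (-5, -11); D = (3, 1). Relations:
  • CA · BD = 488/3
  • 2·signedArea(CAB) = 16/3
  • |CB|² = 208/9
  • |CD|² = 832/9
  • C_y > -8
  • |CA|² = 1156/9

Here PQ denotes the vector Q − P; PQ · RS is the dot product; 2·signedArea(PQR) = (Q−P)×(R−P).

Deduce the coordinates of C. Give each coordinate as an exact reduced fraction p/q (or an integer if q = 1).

C = (-7/3, -7)

1. C_x = -7/3  [CA · BD = 488/3 ∩ 2·signedArea(CAB) = 16/3]
2. C_y = -7  [CA · BD = 488/3 ∩ 2·signedArea(CAB) = 16/3]
   → C = (-7/3, -7)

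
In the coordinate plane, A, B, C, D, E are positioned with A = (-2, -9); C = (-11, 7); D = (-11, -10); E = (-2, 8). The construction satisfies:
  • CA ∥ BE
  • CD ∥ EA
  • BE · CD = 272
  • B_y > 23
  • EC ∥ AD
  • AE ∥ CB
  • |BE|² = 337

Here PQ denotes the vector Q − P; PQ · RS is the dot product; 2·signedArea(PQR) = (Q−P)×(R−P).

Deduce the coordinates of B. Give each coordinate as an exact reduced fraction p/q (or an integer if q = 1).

B = (-11, 24)

1. B_x = -11  [CA ∥ BE ∩ AE ∥ CB]
2. B_y = 24  [CA ∥ BE ∩ AE ∥ CB]
   → B = (-11, 24)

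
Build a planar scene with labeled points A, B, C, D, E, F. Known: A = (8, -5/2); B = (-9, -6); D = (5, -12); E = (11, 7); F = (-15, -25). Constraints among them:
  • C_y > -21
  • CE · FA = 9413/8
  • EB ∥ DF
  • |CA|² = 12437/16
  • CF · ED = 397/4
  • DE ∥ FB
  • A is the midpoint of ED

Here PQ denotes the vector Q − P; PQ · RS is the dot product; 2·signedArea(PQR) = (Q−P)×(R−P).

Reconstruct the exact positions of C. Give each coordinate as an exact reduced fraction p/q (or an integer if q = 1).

1. C_x = -27/2  [CF · ED = 397/4 ∩ CE · FA = 9413/8]
2. C_y = -81/4  [CF · ED = 397/4 ∩ CE · FA = 9413/8]
   → C = (-27/2, -81/4)

C = (-27/2, -81/4)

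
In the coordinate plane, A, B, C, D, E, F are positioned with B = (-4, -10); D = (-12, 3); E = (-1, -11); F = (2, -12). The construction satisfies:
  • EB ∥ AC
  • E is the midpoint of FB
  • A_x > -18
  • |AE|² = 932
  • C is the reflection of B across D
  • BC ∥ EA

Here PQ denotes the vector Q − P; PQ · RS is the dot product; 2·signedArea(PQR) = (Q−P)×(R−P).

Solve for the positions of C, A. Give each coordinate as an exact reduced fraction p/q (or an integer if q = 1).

1. C_x = -20  [C is the reflection of B across D]
2. C_y = 16  [C is the reflection of B across D]
   → C = (-20, 16)
3. A_x = -17  [EB ∥ AC ∩ BC ∥ EA]
4. A_y = 15  [EB ∥ AC ∩ BC ∥ EA]
   → A = (-17, 15)

A = (-17, 15)
C = (-20, 16)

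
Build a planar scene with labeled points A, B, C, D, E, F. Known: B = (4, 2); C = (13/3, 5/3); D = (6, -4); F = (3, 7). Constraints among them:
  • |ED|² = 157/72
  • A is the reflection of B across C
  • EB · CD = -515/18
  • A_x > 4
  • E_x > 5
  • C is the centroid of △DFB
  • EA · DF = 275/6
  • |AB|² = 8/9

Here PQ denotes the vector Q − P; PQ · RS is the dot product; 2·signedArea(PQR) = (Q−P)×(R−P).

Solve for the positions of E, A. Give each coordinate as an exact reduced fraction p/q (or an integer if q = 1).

A = (14/3, 4/3)
E = (67/12, -31/12)

1. E_x = 67/12  [line -5/3·x + 17/3·y + 431/18 = 0 ∩ |ED|² = 157/72]
2. E_y = -31/12  [line -5/3·x + 17/3·y + 431/18 = 0 ∩ |ED|² = 157/72]
   → E = (67/12, -31/12)
3. A_x = 14/3  [EA · DF = 275/6 ∩ A is the reflection of B across C]
4. A_y = 4/3  [EA · DF = 275/6 ∩ A is the reflection of B across C]
   → A = (14/3, 4/3)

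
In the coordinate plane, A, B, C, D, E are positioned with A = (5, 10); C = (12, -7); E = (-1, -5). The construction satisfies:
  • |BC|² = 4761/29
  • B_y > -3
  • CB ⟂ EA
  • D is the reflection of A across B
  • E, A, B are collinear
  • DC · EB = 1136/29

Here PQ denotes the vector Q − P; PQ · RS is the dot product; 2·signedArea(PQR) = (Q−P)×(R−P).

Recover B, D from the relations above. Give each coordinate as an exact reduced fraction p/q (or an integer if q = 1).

B = (3/29, -65/29)
D = (-139/29, -420/29)

1. B_x = 3/29  [E, A, B are collinear ∩ CB ⟂ EA]
2. B_y = -65/29  [E, A, B are collinear ∩ CB ⟂ EA]
   → B = (3/29, -65/29)
3. D_x = -139/29  [D is the reflection of A across B]
4. D_y = -420/29  [D is the reflection of A across B]
   → D = (-139/29, -420/29)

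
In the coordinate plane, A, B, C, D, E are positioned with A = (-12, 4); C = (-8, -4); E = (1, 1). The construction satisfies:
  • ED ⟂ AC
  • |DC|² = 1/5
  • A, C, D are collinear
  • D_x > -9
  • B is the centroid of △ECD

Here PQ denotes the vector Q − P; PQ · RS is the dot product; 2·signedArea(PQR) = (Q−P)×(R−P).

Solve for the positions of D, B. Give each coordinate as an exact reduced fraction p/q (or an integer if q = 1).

B = (-76/15, -11/5)
D = (-41/5, -18/5)

1. D_x = -41/5  [A, C, D are collinear ∩ ED ⟂ AC]
2. D_y = -18/5  [A, C, D are collinear ∩ ED ⟂ AC]
   → D = (-41/5, -18/5)
3. B_x = -76/15  [B is the centroid of △ECD]
4. B_y = -11/5  [B is the centroid of △ECD]
   → B = (-76/15, -11/5)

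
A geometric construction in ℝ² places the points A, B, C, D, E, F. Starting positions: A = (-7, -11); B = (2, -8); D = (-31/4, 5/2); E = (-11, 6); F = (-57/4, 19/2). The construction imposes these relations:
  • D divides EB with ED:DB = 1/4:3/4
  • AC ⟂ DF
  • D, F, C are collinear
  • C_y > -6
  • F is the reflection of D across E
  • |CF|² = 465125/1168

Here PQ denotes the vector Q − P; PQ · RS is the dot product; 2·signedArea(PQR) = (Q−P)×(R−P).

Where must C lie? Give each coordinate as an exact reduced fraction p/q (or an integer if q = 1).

1. C_x = -49/73  [D, F, C are collinear ∩ AC ⟂ DF]
2. C_y = -374/73  [D, F, C are collinear ∩ AC ⟂ DF]
   → C = (-49/73, -374/73)

C = (-49/73, -374/73)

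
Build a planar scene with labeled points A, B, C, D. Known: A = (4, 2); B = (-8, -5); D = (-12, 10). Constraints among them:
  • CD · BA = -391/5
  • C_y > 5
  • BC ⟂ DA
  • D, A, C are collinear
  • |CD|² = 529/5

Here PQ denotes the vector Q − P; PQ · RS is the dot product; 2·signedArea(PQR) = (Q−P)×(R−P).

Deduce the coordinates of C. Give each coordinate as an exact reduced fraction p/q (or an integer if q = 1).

C = (-14/5, 27/5)

1. C_x = -14/5  [D, A, C are collinear ∩ BC ⟂ DA]
2. C_y = 27/5  [D, A, C are collinear ∩ BC ⟂ DA]
   → C = (-14/5, 27/5)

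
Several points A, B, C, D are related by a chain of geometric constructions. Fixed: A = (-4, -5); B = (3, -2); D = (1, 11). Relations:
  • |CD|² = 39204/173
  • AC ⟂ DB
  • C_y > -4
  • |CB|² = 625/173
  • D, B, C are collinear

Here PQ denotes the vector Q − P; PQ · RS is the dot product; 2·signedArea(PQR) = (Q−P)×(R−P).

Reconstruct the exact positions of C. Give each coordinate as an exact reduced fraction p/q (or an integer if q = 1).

1. C_x = 569/173  [D, B, C are collinear ∩ AC ⟂ DB]
2. C_y = -671/173  [D, B, C are collinear ∩ AC ⟂ DB]
   → C = (569/173, -671/173)

C = (569/173, -671/173)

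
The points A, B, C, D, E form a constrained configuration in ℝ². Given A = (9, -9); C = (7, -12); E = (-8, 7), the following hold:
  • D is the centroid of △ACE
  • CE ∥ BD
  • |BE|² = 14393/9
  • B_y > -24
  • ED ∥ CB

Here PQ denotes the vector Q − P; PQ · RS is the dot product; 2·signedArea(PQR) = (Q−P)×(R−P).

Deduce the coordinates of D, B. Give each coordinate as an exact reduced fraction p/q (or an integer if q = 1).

B = (53/3, -71/3)
D = (8/3, -14/3)

1. D_x = 8/3  [D is the centroid of △ACE]
2. D_y = -14/3  [D is the centroid of △ACE]
   → D = (8/3, -14/3)
3. B_x = 53/3  [CE ∥ BD ∩ ED ∥ CB]
4. B_y = -71/3  [CE ∥ BD ∩ ED ∥ CB]
   → B = (53/3, -71/3)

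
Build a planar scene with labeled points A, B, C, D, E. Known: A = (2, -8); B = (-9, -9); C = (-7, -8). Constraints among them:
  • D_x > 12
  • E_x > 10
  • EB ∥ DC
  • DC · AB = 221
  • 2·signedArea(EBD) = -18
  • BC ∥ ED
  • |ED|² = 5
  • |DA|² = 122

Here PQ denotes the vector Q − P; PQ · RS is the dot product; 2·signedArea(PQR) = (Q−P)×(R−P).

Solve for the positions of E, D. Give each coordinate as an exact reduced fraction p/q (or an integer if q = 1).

D = (13, -7)
E = (11, -8)

1. D_x = 13  [line 11·x + 1·y + -136 = 0 ∩ |DA|² = 122]
2. D_y = -7  [line 11·x + 1·y + -136 = 0 ∩ |DA|² = 122]
   → D = (13, -7)
3. E_x = 11  [2·signedArea(EBD) = -18 ∩ EB ∥ DC]
4. E_y = -8  [2·signedArea(EBD) = -18 ∩ EB ∥ DC]
   → E = (11, -8)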